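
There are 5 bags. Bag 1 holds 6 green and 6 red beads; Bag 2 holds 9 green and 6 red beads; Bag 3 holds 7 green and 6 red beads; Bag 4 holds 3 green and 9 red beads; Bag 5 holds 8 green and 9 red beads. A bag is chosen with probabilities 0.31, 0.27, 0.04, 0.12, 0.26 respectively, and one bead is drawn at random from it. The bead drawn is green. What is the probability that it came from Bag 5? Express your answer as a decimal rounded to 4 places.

Posterior probability ≈ 0.2492

Tabulate prior·likelihood by source: [1] prior 0.31, lik 0.5, product 0.1550; [2] prior 0.27, lik 0.6, product 0.1620; [3] prior 0.04, lik 0.5385, product 0.02154; [4] prior 0.12, lik 0.25, product 0.03000; [5] prior 0.26, lik 0.4706, product 0.1224.
Normalizing constant = 0.49089; the posterior for Bag 5 is its product over the sum, 0.1224/0.49089 = 0.2492.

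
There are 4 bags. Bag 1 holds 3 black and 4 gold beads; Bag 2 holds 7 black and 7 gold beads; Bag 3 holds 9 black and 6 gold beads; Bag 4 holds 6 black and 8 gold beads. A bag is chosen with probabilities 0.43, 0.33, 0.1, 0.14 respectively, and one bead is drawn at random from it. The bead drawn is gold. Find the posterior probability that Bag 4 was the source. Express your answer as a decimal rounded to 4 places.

Tabulate prior·likelihood by source: [1] prior 0.43, lik 0.5714, product 0.2457; [2] prior 0.33, lik 0.5, product 0.1650; [3] prior 0.1, lik 0.4, product 0.04000; [4] prior 0.14, lik 0.5714, product 0.08000.
Normalizing constant = 0.53071; the posterior for Bag 4 is its product over the sum, 0.08000/0.53071 = 0.1507.

Posterior probability ≈ 0.1507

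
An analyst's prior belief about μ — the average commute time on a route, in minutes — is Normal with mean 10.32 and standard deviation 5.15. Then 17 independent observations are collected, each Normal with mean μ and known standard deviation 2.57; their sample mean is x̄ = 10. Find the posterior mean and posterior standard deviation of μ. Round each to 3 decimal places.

Posterior mean ≈ 10.005; posterior SD ≈ 0.619

Prior precision 1/τ₀² = 1/5.15² = 0.0377038; data precision n/σ² = 17/2.57² = 2.57385.
Posterior precision = 0.0377038 + 2.57385 = 2.61155, giving posterior SD = 1/√2.61155 = 0.619.
Posterior mean = (0.0377038·10.32 + 2.57385·10) / 2.61155 = 10.005.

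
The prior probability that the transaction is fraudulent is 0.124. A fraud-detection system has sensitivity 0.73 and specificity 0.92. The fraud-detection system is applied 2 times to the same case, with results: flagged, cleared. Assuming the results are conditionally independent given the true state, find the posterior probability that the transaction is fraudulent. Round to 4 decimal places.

Posterior P(H) ≈ 0.2749

Let H be the event that the transaction is fraudulent; start with P(H) = 0.124. P('flagged'|H) = 0.73, P('flagged'|¬H) = 0.08.
Update on result 1 ('flagged'): P(H) ← 0.73·0.1240 / (0.73·0.1240 + 0.08·0.8760) = 0.090520/0.16060 = 0.5636.
Update on result 2 ('cleared'): P(H) ← 0.27·0.5636 / (0.27·0.5636 + 0.92·0.4364) = 0.15218/0.55364 = 0.2749.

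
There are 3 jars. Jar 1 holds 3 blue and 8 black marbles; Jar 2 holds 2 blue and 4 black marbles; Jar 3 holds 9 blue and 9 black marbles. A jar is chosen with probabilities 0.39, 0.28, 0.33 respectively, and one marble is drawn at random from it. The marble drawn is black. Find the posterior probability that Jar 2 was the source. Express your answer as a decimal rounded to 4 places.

P(black|Jar 1) = 0.7273; P(black|Jar 2) = 0.6667; P(black|Jar 3) = 0.5.
Prior × likelihood for each source: 0.39·0.7273=0.2836, 0.28·0.6667=0.1867, 0.33·0.5=0.1650. Summing gives P(black) = 0.63530.
P(Jar 2 | black) = 0.1867 / 0.63530 = 0.2938.

Posterior probability ≈ 0.2938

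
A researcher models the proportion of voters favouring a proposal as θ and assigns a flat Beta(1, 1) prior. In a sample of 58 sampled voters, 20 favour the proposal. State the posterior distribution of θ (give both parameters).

Posterior: Beta(21, 39)

Observing 20 successes and 38 failures updates Beta(1, 1) by adding the success and failure counts to the two shape parameters: α = 1+20 = 21, β = 1+38 = 39.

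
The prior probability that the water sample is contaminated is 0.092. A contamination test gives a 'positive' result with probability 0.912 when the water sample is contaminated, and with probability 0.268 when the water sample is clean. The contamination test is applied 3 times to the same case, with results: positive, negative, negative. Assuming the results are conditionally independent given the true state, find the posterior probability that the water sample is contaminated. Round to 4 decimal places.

Posterior P(H) ≈ 0.0050

With H the event that the water sample is contaminated, the joint likelihood of the observed sequence is P(data|H) = 0.912·0.088·0.088 = 0.0070625 and P(data|¬H) = 0.268·0.732·0.732 = 0.14360.
Bayes: P(H|data) = 0.092·0.0070625 / (0.092·0.0070625 + 0.908·0.14360) = 0.00064975/0.13104 = 0.0050.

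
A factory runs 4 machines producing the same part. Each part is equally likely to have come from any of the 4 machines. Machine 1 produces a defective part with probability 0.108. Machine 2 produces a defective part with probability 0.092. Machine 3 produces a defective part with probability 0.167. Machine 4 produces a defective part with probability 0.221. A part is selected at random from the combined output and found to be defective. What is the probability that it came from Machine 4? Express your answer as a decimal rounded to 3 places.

Posterior probability ≈ 0.376

P(defective|M1) = 0.108; P(defective|M2) = 0.092; P(defective|M3) = 0.167; P(defective|M4) = 0.221.
Prior × likelihood for each source: 0.25·0.108=0.02700, 0.25·0.092=0.02300, 0.25·0.167=0.04175, 0.25·0.221=0.05525. Summing gives P(defective) = 0.14700.
P(Machine 4 | defective) = 0.05525 / 0.14700 = 0.376.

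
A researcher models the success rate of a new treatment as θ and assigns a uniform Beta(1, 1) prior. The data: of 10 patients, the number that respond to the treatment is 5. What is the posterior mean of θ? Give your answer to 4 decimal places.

Posterior mean ≈ 0.5000

Observing 5 successes and 5 failures updates Beta(1, 1) by adding the success and failure counts to the two shape parameters: α = 1+5 = 6, β = 1+5 = 6.
Posterior mean = α/(α+β) = 6/12 = 0.5000.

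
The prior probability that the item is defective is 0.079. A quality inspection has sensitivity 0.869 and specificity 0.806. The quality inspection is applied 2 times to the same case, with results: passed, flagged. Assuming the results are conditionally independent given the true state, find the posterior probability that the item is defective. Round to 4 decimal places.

Let H be the event that the item is defective; start with P(H) = 0.079. P('flagged'|H) = 0.869, P('flagged'|¬H) = 0.194.
Update on result 1 ('passed'): P(H) ← 0.131·0.0790 / (0.131·0.0790 + 0.806·0.9210) = 0.010349/0.75268 = 0.0137.
Update on result 2 ('flagged'): P(H) ← 0.869·0.0137 / (0.869·0.0137 + 0.194·0.9863) = 0.011948/0.20328 = 0.0588.

Posterior P(H) ≈ 0.0588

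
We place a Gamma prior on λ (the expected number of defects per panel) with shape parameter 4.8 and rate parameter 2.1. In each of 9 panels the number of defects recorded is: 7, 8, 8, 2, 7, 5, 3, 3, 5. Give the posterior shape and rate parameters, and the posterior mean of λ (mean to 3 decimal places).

Posterior: Gamma(shape=52.8, rate=11.1); mean ≈ 4.757

Total count ∑xᵢ = 48 over n = 9 panels.
Gamma is conjugate to the Poisson likelihood: posterior is Gamma(shape = 4.8+48 = 52.8, rate = 2.1+9 = 11.1).
Posterior mean = shape/rate = 52.8/11.1 = 4.757.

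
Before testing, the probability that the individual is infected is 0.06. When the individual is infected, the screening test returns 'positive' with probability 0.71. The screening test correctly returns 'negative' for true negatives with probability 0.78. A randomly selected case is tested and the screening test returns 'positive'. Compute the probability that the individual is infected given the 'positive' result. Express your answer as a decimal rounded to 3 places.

Write H for 'the individual is infected'. Prior odds H:¬H = 0.06/0.94 = 0.063830. For the 'positive' outcome, the likelihood ratio is 0.71/0.22 = 3.2273.
Posterior odds = 0.063830 × 3.2273 = 0.20600, so P(H|E) = 0.20600/(1+0.20600) = 0.171.

P(H | E) ≈ 0.171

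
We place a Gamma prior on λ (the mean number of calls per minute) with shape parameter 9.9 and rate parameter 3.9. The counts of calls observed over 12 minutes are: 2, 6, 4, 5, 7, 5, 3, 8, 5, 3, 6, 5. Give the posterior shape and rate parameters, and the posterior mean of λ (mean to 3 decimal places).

The Poisson likelihood adds the total count to the shape and the number of exposure periods to the rate. Here ∑xᵢ = 59 and n = 12, so shape 9.9→68.9 and rate 3.9→15.9.
E[λ | data] = 68.9/15.9 = 4.333.

Posterior: Gamma(shape=68.9, rate=15.9); mean ≈ 4.333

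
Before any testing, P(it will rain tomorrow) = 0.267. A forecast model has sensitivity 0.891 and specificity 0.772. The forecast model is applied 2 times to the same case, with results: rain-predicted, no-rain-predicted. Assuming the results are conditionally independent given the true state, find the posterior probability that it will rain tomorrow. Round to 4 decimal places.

Let H be the event that it will rain tomorrow; start with P(H) = 0.267. P('rain-predicted'|H) = 0.891, P('rain-predicted'|¬H) = 0.228.
Update on result 1 ('rain-predicted'): P(H) ← 0.891·0.2670 / (0.891·0.2670 + 0.228·0.7330) = 0.23790/0.40502 = 0.5874.
Update on result 2 ('no-rain-predicted'): P(H) ← 0.109·0.5874 / (0.109·0.5874 + 0.772·0.4126) = 0.064023/0.38257 = 0.1673.

Posterior P(H) ≈ 0.1673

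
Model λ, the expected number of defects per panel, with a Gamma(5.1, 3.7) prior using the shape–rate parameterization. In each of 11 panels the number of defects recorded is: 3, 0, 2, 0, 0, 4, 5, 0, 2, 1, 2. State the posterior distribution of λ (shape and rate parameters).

Posterior: Gamma(shape=24.1, rate=14.7)

The Poisson likelihood adds the total count to the shape and the number of exposure periods to the rate. Here ∑xᵢ = 19 and n = 11, so shape 5.1→24.1 and rate 3.7→14.7.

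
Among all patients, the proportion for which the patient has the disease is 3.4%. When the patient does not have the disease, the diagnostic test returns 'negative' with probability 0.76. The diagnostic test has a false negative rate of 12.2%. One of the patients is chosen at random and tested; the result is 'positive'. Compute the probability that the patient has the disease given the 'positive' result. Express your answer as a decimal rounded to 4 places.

Let H be the event that the patient has the disease. P(H) = 0.034, so P(¬H) = 0.966. With E the 'positive' result, P(E|H) = 0.878 and P(E|¬H) = 0.24.
P(E) = 0.878·0.034 + 0.24·0.966 = 0.029852 + 0.23184 = 0.26169.
By Bayes' theorem, P(H|E) = 0.029852 / 0.26169 = 0.1141.

P(H | E) ≈ 0.1141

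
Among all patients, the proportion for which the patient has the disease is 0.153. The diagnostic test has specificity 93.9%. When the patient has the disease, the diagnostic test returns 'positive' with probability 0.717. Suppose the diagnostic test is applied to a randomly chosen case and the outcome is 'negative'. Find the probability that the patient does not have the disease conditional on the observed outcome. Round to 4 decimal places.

P(¬H | E) ≈ 0.9484

Write H for 'the patient has the disease'. Prior odds H:¬H = 0.153/0.847 = 0.18064. For the 'negative' outcome, the likelihood ratio is 0.283/0.939 = 0.30138.
Posterior odds = 0.18064 × 0.30138 = 0.054441, so P(H|E) = 0.054441/(1+0.054441) = 0.0516. Then P(¬H|E) = 1 − 0.0516 = 0.9484.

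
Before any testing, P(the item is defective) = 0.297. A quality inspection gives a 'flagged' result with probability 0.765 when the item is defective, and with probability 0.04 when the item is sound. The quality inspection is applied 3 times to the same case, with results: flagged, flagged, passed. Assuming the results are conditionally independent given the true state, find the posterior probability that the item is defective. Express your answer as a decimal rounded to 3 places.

With H the event that the item is defective, the joint likelihood of the observed sequence is P(data|H) = 0.765·0.765·0.235 = 0.13753 and P(data|¬H) = 0.04·0.04·0.96 = 0.0015360.
Bayes: P(H|data) = 0.297·0.13753 / (0.297·0.13753 + 0.703·0.0015360) = 0.040846/0.041926 = 0.9742.

Posterior P(H) ≈ 0.974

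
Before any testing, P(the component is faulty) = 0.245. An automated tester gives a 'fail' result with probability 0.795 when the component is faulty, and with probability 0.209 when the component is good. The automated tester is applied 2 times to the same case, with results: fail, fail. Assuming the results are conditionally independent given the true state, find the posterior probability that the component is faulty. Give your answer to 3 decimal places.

Let H be the event that the component is faulty; start with P(H) = 0.245. P('fail'|H) = 0.795, P('fail'|¬H) = 0.209.
Update on result 1 ('fail'): P(H) ← 0.795·0.2450 / (0.795·0.2450 + 0.209·0.7550) = 0.19478/0.35257 = 0.5524.
Update on result 2 ('fail'): P(H) ← 0.795·0.5524 / (0.795·0.5524 + 0.209·0.4476) = 0.43919/0.53273 = 0.8244.

Posterior P(H) ≈ 0.824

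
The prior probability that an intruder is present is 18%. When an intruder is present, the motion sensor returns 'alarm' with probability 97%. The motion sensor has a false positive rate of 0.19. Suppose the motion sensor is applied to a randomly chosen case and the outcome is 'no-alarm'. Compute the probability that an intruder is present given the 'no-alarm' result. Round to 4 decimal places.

P(H | E) ≈ 0.0081

Let H be the event that an intruder is present. P(H) = 0.18, so P(¬H) = 0.82. With E the 'no-alarm' result, P(E|H) = 0.03 and P(E|¬H) = 0.81.
P(E) = 0.03·0.18 + 0.81·0.82 = 0.0054000 + 0.66420 = 0.66960.
By Bayes' theorem, P(H|E) = 0.0054000 / 0.66960 = 0.0081.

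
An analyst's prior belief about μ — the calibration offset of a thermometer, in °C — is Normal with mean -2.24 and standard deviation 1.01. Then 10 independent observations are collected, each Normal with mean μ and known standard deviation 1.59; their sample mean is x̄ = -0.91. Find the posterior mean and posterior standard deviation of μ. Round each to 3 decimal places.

Posterior mean ≈ -1.174; posterior SD ≈ 0.450

Prior precision 1/τ₀² = 1/1.01² = 0.980296; data precision n/σ² = 10/1.59² = 3.95554.
Posterior precision = 0.980296 + 3.95554 = 4.93584, giving posterior SD = 1/√4.93584 = 0.450.
Posterior mean = (0.980296·-2.24 + 3.95554·-0.91) / 4.93584 = -1.174.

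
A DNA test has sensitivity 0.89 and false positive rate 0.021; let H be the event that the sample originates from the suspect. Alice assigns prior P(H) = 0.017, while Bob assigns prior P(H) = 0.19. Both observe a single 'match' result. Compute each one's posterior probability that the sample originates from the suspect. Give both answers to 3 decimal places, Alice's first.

The likelihood ratio for a 'match' result is 0.89/0.021 = 42.381.
Alice: prior odds 0.017/0.983 = 0.017294; posterior odds 0.73294; posterior probability 0.423.
Bob: prior odds 0.19/0.81 = 0.23457; posterior odds 9.9412; posterior probability 0.909.

Alice: 0.423; Bob: 0.909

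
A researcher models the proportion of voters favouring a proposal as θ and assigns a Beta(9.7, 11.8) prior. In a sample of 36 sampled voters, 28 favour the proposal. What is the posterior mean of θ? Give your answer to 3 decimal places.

Observing 28 successes and 8 failures updates Beta(9.7, 11.8) by adding the success and failure counts to the two shape parameters: α = 9.7+28 = 37.7, β = 11.8+8 = 19.8.
E[θ | data] = 37.7/(37.7+19.8) = 0.656.

Posterior mean ≈ 0.656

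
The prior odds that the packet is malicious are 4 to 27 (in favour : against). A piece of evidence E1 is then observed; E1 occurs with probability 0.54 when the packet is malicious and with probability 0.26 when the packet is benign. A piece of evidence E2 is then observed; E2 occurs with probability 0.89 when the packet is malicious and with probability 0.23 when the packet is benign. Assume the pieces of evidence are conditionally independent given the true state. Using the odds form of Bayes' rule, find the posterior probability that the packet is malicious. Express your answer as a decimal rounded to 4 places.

Prior odds = 4/27 = 0.14815.
Likelihood ratio for E1 = 0.54/0.26 = 2.0769.
Likelihood ratio for E2 = 0.89/0.23 = 3.8696.
Posterior odds = prior odds × LR₁ × LR₂ = 1.1906.
Posterior probability = odds/(1+odds) = 1.1906/2.1906 = 0.5435.

Posterior probability ≈ 0.5435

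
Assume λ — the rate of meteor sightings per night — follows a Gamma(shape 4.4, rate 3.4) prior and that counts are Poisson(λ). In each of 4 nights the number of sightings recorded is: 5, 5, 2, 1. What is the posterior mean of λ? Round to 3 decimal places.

The Poisson likelihood adds the total count to the shape and the number of exposure periods to the rate. Here ∑xᵢ = 13 and n = 4, so shape 4.4→17.4 and rate 3.4→7.4.
Posterior mean = shape/rate = 17.4/7.4 = 2.351.

Posterior mean ≈ 2.351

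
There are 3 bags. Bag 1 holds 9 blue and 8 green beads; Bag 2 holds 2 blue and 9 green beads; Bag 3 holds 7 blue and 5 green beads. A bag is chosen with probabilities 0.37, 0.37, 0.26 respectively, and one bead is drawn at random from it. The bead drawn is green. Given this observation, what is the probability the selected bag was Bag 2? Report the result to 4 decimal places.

Posterior probability ≈ 0.5173

P(green|Bag 1) = 0.4706; P(green|Bag 2) = 0.8182; P(green|Bag 3) = 0.4167.
Prior × likelihood for each source: 0.37·0.4706=0.1741, 0.37·0.8182=0.3027, 0.26·0.4167=0.1083. Summing gives P(green) = 0.58518.
P(Bag 2 | green) = 0.3027 / 0.58518 = 0.5173.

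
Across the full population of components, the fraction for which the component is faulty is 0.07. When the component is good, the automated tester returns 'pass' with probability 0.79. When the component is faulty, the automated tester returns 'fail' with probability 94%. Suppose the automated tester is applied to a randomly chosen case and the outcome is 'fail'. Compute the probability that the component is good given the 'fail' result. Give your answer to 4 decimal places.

P(¬H | E) ≈ 0.7480

Let H be the event that the component is faulty. P(H) = 0.07, so P(¬H) = 0.93. With E the 'fail' result, P(E|H) = 0.94 and P(E|¬H) = 0.21.
P(E) = 0.94·0.07 + 0.21·0.93 = 0.065800 + 0.19530 = 0.26110.
By Bayes' theorem, P(H|E) = 0.065800 / 0.26110 = 0.2520. Hence P(¬H|E) = 1 − 0.2520 = 0.7480.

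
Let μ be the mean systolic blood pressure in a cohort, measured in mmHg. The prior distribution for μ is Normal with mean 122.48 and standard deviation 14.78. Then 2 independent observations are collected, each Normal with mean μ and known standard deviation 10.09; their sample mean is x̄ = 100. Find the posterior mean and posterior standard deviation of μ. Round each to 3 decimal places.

Posterior mean ≈ 104.248; posterior SD ≈ 6.425

Prior precision 1/τ₀² = 1/14.78² = 0.00457774; data precision n/σ² = 2/10.09² = 0.0196448.
Posterior precision = 0.00457774 + 0.0196448 = 0.0242225, giving posterior SD = 1/√0.0242225 = 6.425.
Posterior mean = (0.00457774·122.48 + 0.0196448·100) / 0.0242225 = 104.248.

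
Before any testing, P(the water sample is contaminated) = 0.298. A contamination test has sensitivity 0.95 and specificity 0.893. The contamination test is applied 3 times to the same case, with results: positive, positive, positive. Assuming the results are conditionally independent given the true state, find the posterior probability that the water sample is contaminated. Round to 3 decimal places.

Let H be the event that the water sample is contaminated; start with P(H) = 0.298. P('positive'|H) = 0.95, P('positive'|¬H) = 0.107.
Update on result 1 ('positive'): P(H) ← 0.95·0.2980 / (0.95·0.2980 + 0.107·0.7020) = 0.28310/0.35821 = 0.7903.
Update on result 2 ('positive'): P(H) ← 0.95·0.7903 / (0.95·0.7903 + 0.107·0.2097) = 0.75079/0.77323 = 0.9710.
Update on result 3 ('positive'): P(H) ← 0.95·0.9710 / (0.95·0.9710 + 0.107·0.0290) = 0.92243/0.92554 = 0.9966.

Posterior P(H) ≈ 0.997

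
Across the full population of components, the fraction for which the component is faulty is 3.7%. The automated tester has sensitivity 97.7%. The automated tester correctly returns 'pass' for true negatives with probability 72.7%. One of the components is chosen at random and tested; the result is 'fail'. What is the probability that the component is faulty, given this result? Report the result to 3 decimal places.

P(H | E) ≈ 0.121

Let H be the event that the component is faulty. P(H) = 0.037, so P(¬H) = 0.963. With E the 'fail' result, P(E|H) = 0.977 and P(E|¬H) = 0.273.
P(E) = 0.977·0.037 + 0.273·0.963 = 0.036149 + 0.26290 = 0.29905.
By Bayes' theorem, P(H|E) = 0.036149 / 0.29905 = 0.121.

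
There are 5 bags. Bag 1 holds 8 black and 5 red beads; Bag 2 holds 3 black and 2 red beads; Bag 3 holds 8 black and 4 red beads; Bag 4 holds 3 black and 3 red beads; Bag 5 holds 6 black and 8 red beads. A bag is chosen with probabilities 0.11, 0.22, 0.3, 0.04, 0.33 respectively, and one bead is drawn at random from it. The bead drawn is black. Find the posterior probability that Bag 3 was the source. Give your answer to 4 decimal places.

Posterior probability ≈ 0.3564

Tabulate prior·likelihood by source: [1] prior 0.11, lik 0.6154, product 0.06769; [2] prior 0.22, lik 0.6, product 0.1320; [3] prior 0.3, lik 0.6667, product 0.2000; [4] prior 0.04, lik 0.5, product 0.02000; [5] prior 0.33, lik 0.4286, product 0.1414.
Normalizing constant = 0.56112; the posterior for Bag 3 is its product over the sum, 0.2000/0.56112 = 0.3564.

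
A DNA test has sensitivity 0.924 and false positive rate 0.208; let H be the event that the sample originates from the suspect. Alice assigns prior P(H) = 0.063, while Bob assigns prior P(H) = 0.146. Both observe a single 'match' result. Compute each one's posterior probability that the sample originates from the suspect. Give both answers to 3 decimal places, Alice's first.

Alice: 0.230; Bob: 0.432

P('+'|H) = 0.924, P('+'|¬H) = 0.208.
Alice: numerator 0.924·0.063 = 0.058212; evidence = 0.058212+0.208·0.937 = 0.25311; posterior = 0.230.
Bob: numerator 0.924·0.146 = 0.13490; evidence = 0.13490+0.208·0.854 = 0.31254; posterior = 0.432.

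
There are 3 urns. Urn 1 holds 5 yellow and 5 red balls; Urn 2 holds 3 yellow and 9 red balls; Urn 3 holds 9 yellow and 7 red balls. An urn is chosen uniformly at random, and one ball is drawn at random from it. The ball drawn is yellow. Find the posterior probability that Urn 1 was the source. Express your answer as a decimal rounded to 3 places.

P(yellow|Urn 1) = 0.5; P(yellow|Urn 2) = 0.25; P(yellow|Urn 3) = 0.5625.
Prior × likelihood for each source: 0.333333·0.5=0.1667, 0.333333·0.25=0.08333, 0.333333·0.5625=0.1875. Summing gives P(yellow) = 0.43750.
P(Urn 1 | yellow) = 0.1667 / 0.43750 = 0.381.

Posterior probability ≈ 0.381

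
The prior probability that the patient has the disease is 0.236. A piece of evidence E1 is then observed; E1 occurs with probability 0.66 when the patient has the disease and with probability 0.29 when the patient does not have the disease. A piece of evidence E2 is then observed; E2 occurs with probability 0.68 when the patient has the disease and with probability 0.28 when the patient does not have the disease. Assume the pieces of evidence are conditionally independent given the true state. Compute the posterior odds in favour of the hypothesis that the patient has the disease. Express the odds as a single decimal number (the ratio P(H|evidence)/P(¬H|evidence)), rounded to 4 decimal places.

Prior odds = 0.236/(1−0.236) = 0.30890. In log-odds, ln(0.30890) = -1.1747.
Add log likelihood ratios: ln(2.2759) + ln(2.4286) = 1.7097.
Posterior log-odds = 0.53493, so posterior odds = exp(0.53493) = 1.7073.

Posterior odds ≈ 1.7073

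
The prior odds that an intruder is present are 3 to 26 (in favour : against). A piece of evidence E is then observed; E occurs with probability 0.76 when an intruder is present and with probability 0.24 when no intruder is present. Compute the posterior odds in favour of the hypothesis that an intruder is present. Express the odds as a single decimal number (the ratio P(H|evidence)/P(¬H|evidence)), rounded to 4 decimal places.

Prior odds = 3/26 = 0.11538.
Likelihood ratio for E = 0.76/0.24 = 3.1667.
Posterior odds = prior odds × LR = 0.36538.

Posterior odds ≈ 0.3654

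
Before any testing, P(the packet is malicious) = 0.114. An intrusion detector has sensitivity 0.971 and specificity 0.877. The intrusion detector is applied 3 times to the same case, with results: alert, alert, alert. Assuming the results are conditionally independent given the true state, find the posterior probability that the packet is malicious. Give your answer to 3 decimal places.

Let H be the event that the packet is malicious; start with P(H) = 0.114. P('alert'|H) = 0.971, P('alert'|¬H) = 0.123.
Update on result 1 ('alert'): P(H) ← 0.971·0.1140 / (0.971·0.1140 + 0.123·0.8860) = 0.11069/0.21967 = 0.5039.
Update on result 2 ('alert'): P(H) ← 0.971·0.5039 / (0.971·0.5039 + 0.123·0.4961) = 0.48929/0.55031 = 0.8891.
Update on result 3 ('alert'): P(H) ← 0.971·0.8891 / (0.971·0.8891 + 0.123·0.1109) = 0.86333/0.87697 = 0.9844.

Posterior P(H) ≈ 0.984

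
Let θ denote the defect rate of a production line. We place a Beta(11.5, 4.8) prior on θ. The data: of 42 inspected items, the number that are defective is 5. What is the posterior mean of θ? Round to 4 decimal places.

Posterior mean ≈ 0.2830

Observing 5 successes and 37 failures updates Beta(11.5, 4.8) by adding the success and failure counts to the two shape parameters: α = 11.5+5 = 16.5, β = 4.8+37 = 41.8.
Posterior mean = α/(α+β) = 16.5/58.3 = 0.2830.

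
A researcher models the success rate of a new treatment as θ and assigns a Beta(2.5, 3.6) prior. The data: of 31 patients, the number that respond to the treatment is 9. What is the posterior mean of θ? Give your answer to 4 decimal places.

Posterior mean ≈ 0.3100

The binomial likelihood is conjugate to the Beta prior: with 9 successes and 22 failures, the posterior is Beta(2.5+9, 3.6+22) = Beta(11.5, 25.6).
E[θ | data] = 11.5/(11.5+25.6) = 0.3100.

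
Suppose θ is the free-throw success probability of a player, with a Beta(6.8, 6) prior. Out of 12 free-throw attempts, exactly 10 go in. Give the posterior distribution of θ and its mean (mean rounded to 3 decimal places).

The binomial likelihood is conjugate to the Beta prior: with 10 successes and 2 failures, the posterior is Beta(6.8+10, 6+2) = Beta(16.8, 8).
Posterior mean = α/(α+β) = 16.8/24.8 = 0.677.

Posterior: Beta(16.8, 8); mean ≈ 0.677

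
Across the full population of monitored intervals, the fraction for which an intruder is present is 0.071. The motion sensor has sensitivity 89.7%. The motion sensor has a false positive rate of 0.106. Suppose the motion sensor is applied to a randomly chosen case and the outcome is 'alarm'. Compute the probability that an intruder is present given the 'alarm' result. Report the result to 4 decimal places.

P(H | E) ≈ 0.3927

Let H be the event that an intruder is present. P(H) = 0.071, so P(¬H) = 0.929. With E the 'alarm' result, P(E|H) = 0.897 and P(E|¬H) = 0.106.
P(E) = 0.897·0.071 + 0.106·0.929 = 0.063687 + 0.098474 = 0.16216.
By Bayes' theorem, P(H|E) = 0.063687 / 0.16216 = 0.3927.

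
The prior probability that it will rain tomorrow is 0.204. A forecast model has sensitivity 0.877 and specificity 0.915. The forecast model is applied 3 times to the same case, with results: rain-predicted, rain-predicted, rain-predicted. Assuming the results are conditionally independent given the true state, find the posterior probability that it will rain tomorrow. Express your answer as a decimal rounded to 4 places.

Posterior P(H) ≈ 0.9965

Let H be the event that it will rain tomorrow; start with P(H) = 0.204. P('rain-predicted'|H) = 0.877, P('rain-predicted'|¬H) = 0.085.
Update on result 1 ('rain-predicted'): P(H) ← 0.877·0.2040 / (0.877·0.2040 + 0.085·0.7960) = 0.17891/0.24657 = 0.7256.
Update on result 2 ('rain-predicted'): P(H) ← 0.877·0.7256 / (0.877·0.7256 + 0.085·0.2744) = 0.63635/0.65967 = 0.9646.
Update on result 3 ('rain-predicted'): P(H) ← 0.877·0.9646 / (0.877·0.9646 + 0.085·0.0354) = 0.84599/0.84900 = 0.9965.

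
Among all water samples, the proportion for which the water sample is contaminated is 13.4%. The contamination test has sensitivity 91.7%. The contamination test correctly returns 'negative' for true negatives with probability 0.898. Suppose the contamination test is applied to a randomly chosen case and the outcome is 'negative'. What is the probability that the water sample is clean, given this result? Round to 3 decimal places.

Write H for 'the water sample is contaminated'. Prior odds H:¬H = 0.134/0.866 = 0.15473. For the 'negative' outcome, the likelihood ratio is 0.083/0.898 = 0.092428.
Posterior odds = 0.15473 × 0.092428 = 0.014302, so P(H|E) = 0.014302/(1+0.014302) = 0.014. Then P(¬H|E) = 1 − 0.014 = 0.986.

P(¬H | E) ≈ 0.986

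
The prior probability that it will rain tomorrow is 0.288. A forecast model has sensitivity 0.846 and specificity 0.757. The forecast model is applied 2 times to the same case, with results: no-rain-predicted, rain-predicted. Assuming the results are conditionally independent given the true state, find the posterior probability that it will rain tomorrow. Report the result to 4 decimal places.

Posterior P(H) ≈ 0.2227

With H the event that it will rain tomorrow, the joint likelihood of the observed sequence is P(data|H) = 0.154·0.846 = 0.13028 and P(data|¬H) = 0.757·0.243 = 0.18395.
Bayes: P(H|data) = 0.288·0.13028 / (0.288·0.13028 + 0.712·0.18395) = 0.037522/0.16849 = 0.2227.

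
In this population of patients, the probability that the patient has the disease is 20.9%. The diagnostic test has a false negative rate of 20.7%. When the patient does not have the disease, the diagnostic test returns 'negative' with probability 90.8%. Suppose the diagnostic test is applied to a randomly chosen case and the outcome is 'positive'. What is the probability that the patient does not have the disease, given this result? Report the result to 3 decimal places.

Write H for 'the patient has the disease'. Prior odds H:¬H = 0.209/0.791 = 0.26422. For the 'positive' outcome, the likelihood ratio is 0.793/0.092 = 8.6196.
Posterior odds = 0.26422 × 8.6196 = 2.2775, so P(H|E) = 2.2775/(1+2.2775) = 0.695. Then P(¬H|E) = 1 − 0.695 = 0.305.

P(¬H | E) ≈ 0.305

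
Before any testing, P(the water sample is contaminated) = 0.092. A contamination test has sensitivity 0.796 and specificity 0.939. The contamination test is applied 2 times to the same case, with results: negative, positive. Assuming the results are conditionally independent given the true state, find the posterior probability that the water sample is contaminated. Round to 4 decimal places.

With H the event that the water sample is contaminated, the joint likelihood of the observed sequence is P(data|H) = 0.204·0.796 = 0.16238 and P(data|¬H) = 0.939·0.061 = 0.057279.
Bayes: P(H|data) = 0.092·0.16238 / (0.092·0.16238 + 0.908·0.057279) = 0.014939/0.066949 = 0.2231.

Posterior P(H) ≈ 0.2231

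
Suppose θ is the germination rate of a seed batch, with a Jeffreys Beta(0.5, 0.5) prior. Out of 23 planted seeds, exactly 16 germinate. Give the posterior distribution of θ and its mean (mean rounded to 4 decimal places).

Posterior: Beta(16.5, 7.5); mean ≈ 0.6875

The binomial likelihood is conjugate to the Beta prior: with 16 successes and 7 failures, the posterior is Beta(0.5+16, 0.5+7) = Beta(16.5, 7.5).
E[θ | data] = 16.5/(16.5+7.5) = 0.6875.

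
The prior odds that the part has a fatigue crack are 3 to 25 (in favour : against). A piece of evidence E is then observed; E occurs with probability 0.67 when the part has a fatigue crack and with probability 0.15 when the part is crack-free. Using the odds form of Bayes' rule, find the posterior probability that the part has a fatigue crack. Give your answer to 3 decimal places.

Prior odds = 3/25 = 0.12000. In log-odds, ln(0.12000) = -2.1203.
Add log likelihood ratio: ln(4.4667) = 1.4966.
Posterior log-odds = -0.62362, so posterior odds = exp(-0.62362) = 0.53600. Converting, P(H|E) = 0.53600/1.5360 = 0.349.

Posterior probability ≈ 0.349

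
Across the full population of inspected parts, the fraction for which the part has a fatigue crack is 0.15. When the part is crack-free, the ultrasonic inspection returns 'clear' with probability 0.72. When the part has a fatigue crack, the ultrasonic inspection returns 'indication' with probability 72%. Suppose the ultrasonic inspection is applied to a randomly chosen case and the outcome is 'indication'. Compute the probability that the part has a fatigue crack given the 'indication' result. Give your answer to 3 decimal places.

Write H for 'the part has a fatigue crack'. Prior odds H:¬H = 0.15/0.85 = 0.17647. For the 'indication' outcome, the likelihood ratio is 0.72/0.28 = 2.5714.
Posterior odds = 0.17647 × 2.5714 = 0.45378, so P(H|E) = 0.45378/(1+0.45378) = 0.312.

P(H | E) ≈ 0.312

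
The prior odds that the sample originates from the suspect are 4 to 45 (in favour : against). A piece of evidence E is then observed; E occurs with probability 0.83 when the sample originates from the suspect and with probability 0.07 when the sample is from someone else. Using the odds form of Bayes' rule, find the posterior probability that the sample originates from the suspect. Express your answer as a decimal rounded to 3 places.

Prior odds = 4/45 = 0.088889.
Likelihood ratio for E = 0.83/0.07 = 11.857.
Posterior odds = prior odds × LR = 1.0540.
Posterior probability = odds/(1+odds) = 1.0540/2.0540 = 0.513.

Posterior probability ≈ 0.513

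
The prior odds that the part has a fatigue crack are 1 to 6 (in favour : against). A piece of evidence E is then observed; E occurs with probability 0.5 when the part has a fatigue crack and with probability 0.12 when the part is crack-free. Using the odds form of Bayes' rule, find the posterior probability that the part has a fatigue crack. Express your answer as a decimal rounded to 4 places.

Prior odds = 1/6 = 0.16667. In log-odds, ln(0.16667) = -1.7918.
Add log likelihood ratio: ln(4.1667) = 1.4271.
Posterior log-odds = -0.36464, so posterior odds = exp(-0.36464) = 0.69444. Converting, P(H|E) = 0.69444/1.6944 = 0.4098.

Posterior probability ≈ 0.4098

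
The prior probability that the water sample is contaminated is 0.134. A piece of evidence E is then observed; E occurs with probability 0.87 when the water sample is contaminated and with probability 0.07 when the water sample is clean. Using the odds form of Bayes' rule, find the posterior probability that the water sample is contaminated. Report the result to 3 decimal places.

Prior odds = 0.134/(1−0.134) = 0.15473. In log-odds, ln(0.15473) = -1.8660.
Add log likelihood ratio: ln(12.429) = 2.5200.
Posterior log-odds = 0.65395, so posterior odds = exp(0.65395) = 1.9231. Converting, P(H|E) = 1.9231/2.9231 = 0.658.

Posterior probability ≈ 0.658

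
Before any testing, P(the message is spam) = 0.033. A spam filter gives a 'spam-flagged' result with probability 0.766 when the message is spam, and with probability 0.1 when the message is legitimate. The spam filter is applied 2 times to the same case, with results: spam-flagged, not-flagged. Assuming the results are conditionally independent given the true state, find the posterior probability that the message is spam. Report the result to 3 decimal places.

With H the event that the message is spam, the joint likelihood of the observed sequence is P(data|H) = 0.766·0.234 = 0.17924 and P(data|¬H) = 0.1·0.9 = 0.090000.
Bayes: P(H|data) = 0.033·0.17924 / (0.033·0.17924 + 0.967·0.090000) = 0.0059151/0.092945 = 0.0636.

Posterior P(H) ≈ 0.064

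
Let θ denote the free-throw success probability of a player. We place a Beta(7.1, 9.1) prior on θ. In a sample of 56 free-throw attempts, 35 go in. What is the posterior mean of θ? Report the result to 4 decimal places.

The binomial likelihood is conjugate to the Beta prior: with 35 successes and 21 failures, the posterior is Beta(7.1+35, 9.1+21) = Beta(42.1, 30.1).
E[θ | data] = 42.1/(42.1+30.1) = 0.5831.

Posterior mean ≈ 0.5831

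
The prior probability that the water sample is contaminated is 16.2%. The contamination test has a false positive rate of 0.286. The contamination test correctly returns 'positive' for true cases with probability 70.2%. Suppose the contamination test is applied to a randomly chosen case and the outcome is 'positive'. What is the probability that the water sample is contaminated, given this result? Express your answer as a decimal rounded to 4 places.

Write H for 'the water sample is contaminated'. Prior odds H:¬H = 0.162/0.838 = 0.19332. For the 'positive' outcome, the likelihood ratio is 0.702/0.286 = 2.4545.
Posterior odds = 0.19332 × 2.4545 = 0.47451, so P(H|E) = 0.47451/(1+0.47451) = 0.3218.

P(H | E) ≈ 0.3218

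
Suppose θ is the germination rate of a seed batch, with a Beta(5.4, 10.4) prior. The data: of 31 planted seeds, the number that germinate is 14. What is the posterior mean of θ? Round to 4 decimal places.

The binomial likelihood is conjugate to the Beta prior: with 14 successes and 17 failures, the posterior is Beta(5.4+14, 10.4+17) = Beta(19.4, 27.4).
Posterior mean = α/(α+β) = 19.4/46.8 = 0.4145.

Posterior mean ≈ 0.4145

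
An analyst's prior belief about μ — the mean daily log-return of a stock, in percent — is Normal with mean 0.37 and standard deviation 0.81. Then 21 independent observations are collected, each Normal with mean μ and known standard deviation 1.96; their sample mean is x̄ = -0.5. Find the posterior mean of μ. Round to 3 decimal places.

With known σ, the Normal prior is conjugate. Weight on the data is w = (n/σ²)/(n/σ² + 1/τ₀²) = 5.46647/(5.46647+1.52416) = 0.78197.
Posterior mean = w·x̄ + (1−w)·μ₀ = 0.78197·-0.5 + 0.21803·0.37 = -0.310.

Posterior mean ≈ -0.310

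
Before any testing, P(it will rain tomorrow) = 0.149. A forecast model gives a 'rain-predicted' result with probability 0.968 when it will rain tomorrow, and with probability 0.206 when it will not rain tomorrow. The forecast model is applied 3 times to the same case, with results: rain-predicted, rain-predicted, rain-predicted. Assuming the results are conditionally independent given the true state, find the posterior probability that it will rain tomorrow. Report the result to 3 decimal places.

Let H be the event that it will rain tomorrow; start with P(H) = 0.149. P('rain-predicted'|H) = 0.968, P('rain-predicted'|¬H) = 0.206.
Update on result 1 ('rain-predicted'): P(H) ← 0.968·0.1490 / (0.968·0.1490 + 0.206·0.8510) = 0.14423/0.31954 = 0.4514.
Update on result 2 ('rain-predicted'): P(H) ← 0.968·0.4514 / (0.968·0.4514 + 0.206·0.5486) = 0.43693/0.54995 = 0.7945.
Update on result 3 ('rain-predicted'): P(H) ← 0.968·0.7945 / (0.968·0.7945 + 0.206·0.2055) = 0.76907/0.81141 = 0.9478.

Posterior P(H) ≈ 0.948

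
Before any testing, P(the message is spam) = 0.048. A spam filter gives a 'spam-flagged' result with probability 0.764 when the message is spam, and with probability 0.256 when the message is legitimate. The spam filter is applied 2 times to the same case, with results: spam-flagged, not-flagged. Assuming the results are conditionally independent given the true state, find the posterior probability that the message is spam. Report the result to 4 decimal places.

Posterior P(H) ≈ 0.0456

Let H be the event that the message is spam; start with P(H) = 0.048. P('spam-flagged'|H) = 0.764, P('spam-flagged'|¬H) = 0.256.
Update on result 1 ('spam-flagged'): P(H) ← 0.764·0.0480 / (0.764·0.0480 + 0.256·0.9520) = 0.036672/0.28038 = 0.1308.
Update on result 2 ('not-flagged'): P(H) ← 0.236·0.1308 / (0.236·0.1308 + 0.744·0.8692) = 0.030867/0.67756 = 0.0456.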